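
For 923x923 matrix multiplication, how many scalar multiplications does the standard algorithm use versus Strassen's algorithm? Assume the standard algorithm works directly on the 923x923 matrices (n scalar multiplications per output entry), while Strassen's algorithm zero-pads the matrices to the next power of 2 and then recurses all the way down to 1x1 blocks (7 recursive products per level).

Matrix multiplication for 923x923 matrices:

Strassen's algorithm requires power-of-2 dimensions. Pad 923x923 to 1024x1024 (next power of 2).

Standard algorithm: 923^3 = 786330467 multiplications
Strassen's algorithm: 7^(log2(1024)) = 7^10 = 282475249 multiplications
Savings: 786330467 - 282475249 = 503855218 multiplications

Standard: 786330467 multiplications (923^3). Strassen: 282475249 multiplications (7^10, after padding to 1024x1024). Strassen reduces 8 recursive multiplications to 7 at each level.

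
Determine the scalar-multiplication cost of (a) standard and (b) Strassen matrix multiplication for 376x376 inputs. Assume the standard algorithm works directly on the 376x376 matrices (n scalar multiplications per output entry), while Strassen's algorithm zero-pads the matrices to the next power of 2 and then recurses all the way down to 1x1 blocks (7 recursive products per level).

Matrix multiplication for 376x376 matrices:

Strassen's algorithm requires power-of-2 dimensions. Pad 376x376 to 512x512 (next power of 2).

Standard algorithm: 376^3 = 53157376 multiplications
Strassen's algorithm: 7^(log2(512)) = 7^9 = 40353607 multiplications
Savings: 53157376 - 40353607 = 12803769 multiplications

Standard: 53157376 multiplications (376^3). Strassen: 40353607 multiplications (7^9, after padding to 512x512). Strassen reduces 8 recursive multiplications to 7 at each level.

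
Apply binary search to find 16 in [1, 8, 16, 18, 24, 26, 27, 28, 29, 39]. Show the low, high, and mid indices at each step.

Binary search for 16 in [1, 8, 16, 18, 24, 26, 27, 28, 29, 39]:

lo=0, hi=9, mid=4, arr[mid]=24 -> 24 > 16, search left half
lo=0, hi=3, mid=1, arr[mid]=8 -> 8 < 16, search right half
lo=2, hi=3, mid=2, arr[mid]=16 -> Found target at index 2!

Binary search finds 16 at index 2 after 3 comparisons. The search repeatedly halves the search space by comparing with the middle element.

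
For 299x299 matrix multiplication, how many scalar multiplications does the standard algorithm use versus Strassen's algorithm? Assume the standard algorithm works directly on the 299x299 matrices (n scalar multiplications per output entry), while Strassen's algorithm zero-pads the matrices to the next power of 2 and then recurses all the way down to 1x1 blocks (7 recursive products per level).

Matrix multiplication for 299x299 matrices:

Strassen's algorithm requires power-of-2 dimensions. Pad 299x299 to 512x512 (next power of 2).

Standard algorithm: 299^3 = 26730899 multiplications
Strassen's algorithm: 7^(log2(512)) = 7^9 = 40353607 multiplications
Difference: 26730899 - 40353607 = -13622708 (Strassen uses MORE here due to padding overhead — for small or just-over-power-of-2 n, padding can outweigh the per-level savings)

Standard: 26730899 multiplications (299^3). Strassen: 40353607 multiplications (7^9, after padding to 512x512). Strassen reduces 8 recursive multiplications to 7 at each level.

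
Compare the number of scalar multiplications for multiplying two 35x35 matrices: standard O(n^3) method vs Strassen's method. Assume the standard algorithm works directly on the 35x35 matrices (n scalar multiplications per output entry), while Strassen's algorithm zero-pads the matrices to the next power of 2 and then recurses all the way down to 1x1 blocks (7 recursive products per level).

Matrix multiplication for 35x35 matrices:

Strassen's algorithm requires power-of-2 dimensions. Pad 35x35 to 64x64 (next power of 2).

Standard algorithm: 35^3 = 42875 multiplications
Strassen's algorithm: 7^(log2(64)) = 7^6 = 117649 multiplications
Difference: 42875 - 117649 = -74774 (Strassen uses MORE here due to padding overhead — for small or just-over-power-of-2 n, padding can outweigh the per-level savings)

Standard: 42875 multiplications (35^3). Strassen: 117649 multiplications (7^6, after padding to 64x64). Strassen reduces 8 recursive multiplications to 7 at each level.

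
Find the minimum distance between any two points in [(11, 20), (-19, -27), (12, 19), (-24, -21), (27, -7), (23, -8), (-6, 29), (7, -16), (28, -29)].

Computing all pairwise distances among 9 points:

d((11, 20), (-19, -27)) = 55.7584
d((11, 20), (12, 19)) = 1.4142 <-- minimum
d((11, 20), (-24, -21)) = 53.9073
d((11, 20), (27, -7)) = 31.3847
d((11, 20), (23, -8)) = 30.4631
d((11, 20), (-6, 29)) = 19.2354
d((11, 20), (7, -16)) = 36.2215
d((11, 20), (28, -29)) = 51.8652
d((-19, -27), (12, 19)) = 55.4707
d((-19, -27), (-24, -21)) = 7.8102
d((-19, -27), (27, -7)) = 50.1597
d((-19, -27), (23, -8)) = 46.0977
d((-19, -27), (-6, 29)) = 57.4891
d((-19, -27), (7, -16)) = 28.2312
d((-19, -27), (28, -29)) = 47.0425
d((12, 19), (-24, -21)) = 53.8145
d((12, 19), (27, -7)) = 30.0167
d((12, 19), (23, -8)) = 29.1548
d((12, 19), (-6, 29)) = 20.5913
d((12, 19), (7, -16)) = 35.3553
d((12, 19), (28, -29)) = 50.5964
d((-24, -21), (27, -7)) = 52.8867
d((-24, -21), (23, -8)) = 48.7647
d((-24, -21), (-6, 29)) = 53.1413
d((-24, -21), (7, -16)) = 31.4006
d((-24, -21), (28, -29)) = 52.6118
d((27, -7), (23, -8)) = 4.1231
d((27, -7), (-6, 29)) = 48.8365
d((27, -7), (7, -16)) = 21.9317
d((27, -7), (28, -29)) = 22.0227
d((23, -8), (-6, 29)) = 47.0106
d((23, -8), (7, -16)) = 17.8885
d((23, -8), (28, -29)) = 21.587
d((-6, 29), (7, -16)) = 46.8402
d((-6, 29), (28, -29)) = 67.2309
d((7, -16), (28, -29)) = 24.6982

Closest pair: (11, 20) and (12, 19) with distance 1.4142

The closest pair is (11, 20) and (12, 19) with Euclidean distance 1.4142. For 9 points, brute-force pairwise comparison is shown above. For large n, the divide-and-conquer algorithm (sort by x, recurse on halves, check the dividing strip) achieves O(n log n).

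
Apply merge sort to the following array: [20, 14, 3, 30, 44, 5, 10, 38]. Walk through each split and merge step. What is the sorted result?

Merge sort trace:

Split: [20, 14, 3, 30, 44, 5, 10, 38] -> [20, 14, 3, 30] and [44, 5, 10, 38]
  Split: [20, 14, 3, 30] -> [20, 14] and [3, 30]
    Split: [20, 14] -> [20] and [14]
    Merge: [20] + [14] -> [14, 20]
    Split: [3, 30] -> [3] and [30]
    Merge: [3] + [30] -> [3, 30]
  Merge: [14, 20] + [3, 30] -> [3, 14, 20, 30]
  Split: [44, 5, 10, 38] -> [44, 5] and [10, 38]
    Split: [44, 5] -> [44] and [5]
    Merge: [44] + [5] -> [5, 44]
    Split: [10, 38] -> [10] and [38]
    Merge: [10] + [38] -> [10, 38]
  Merge: [5, 44] + [10, 38] -> [5, 10, 38, 44]
Merge: [3, 14, 20, 30] + [5, 10, 38, 44] -> [3, 5, 10, 14, 20, 30, 38, 44]

Final sorted array: [3, 5, 10, 14, 20, 30, 38, 44]

The merge sort proceeds by recursively splitting the array and merging sorted halves.
After all merges, the sorted array is [3, 5, 10, 14, 20, 30, 38, 44].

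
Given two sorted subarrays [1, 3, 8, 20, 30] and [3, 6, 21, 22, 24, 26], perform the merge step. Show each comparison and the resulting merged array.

Merging process:

Compare 1 vs 3: take 1 from left. Merged: [1]
Compare 3 vs 3: take 3 from left. Merged: [1, 3]
Compare 8 vs 3: take 3 from right. Merged: [1, 3, 3]
Compare 8 vs 6: take 6 from right. Merged: [1, 3, 3, 6]
Compare 8 vs 21: take 8 from left. Merged: [1, 3, 3, 6, 8]
Compare 20 vs 21: take 20 from left. Merged: [1, 3, 3, 6, 8, 20]
Compare 30 vs 21: take 21 from right. Merged: [1, 3, 3, 6, 8, 20, 21]
Compare 30 vs 22: take 22 from right. Merged: [1, 3, 3, 6, 8, 20, 21, 22]
Compare 30 vs 24: take 24 from right. Merged: [1, 3, 3, 6, 8, 20, 21, 22, 24]
Compare 30 vs 26: take 26 from right. Merged: [1, 3, 3, 6, 8, 20, 21, 22, 24, 26]
Append remaining from left: [30]. Merged: [1, 3, 3, 6, 8, 20, 21, 22, 24, 26, 30]

Final merged array: [1, 3, 3, 6, 8, 20, 21, 22, 24, 26, 30]
Total comparisons: 10

The merged array is [1, 3, 3, 6, 8, 20, 21, 22, 24, 26, 30], requiring 10 comparisons. The merge step runs in O(n) time where n is the total number of elements.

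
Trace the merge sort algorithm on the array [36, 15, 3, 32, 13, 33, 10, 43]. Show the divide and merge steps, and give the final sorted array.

Merge sort trace:

Split: [36, 15, 3, 32, 13, 33, 10, 43] -> [36, 15, 3, 32] and [13, 33, 10, 43]
  Split: [36, 15, 3, 32] -> [36, 15] and [3, 32]
    Split: [36, 15] -> [36] and [15]
    Merge: [36] + [15] -> [15, 36]
    Split: [3, 32] -> [3] and [32]
    Merge: [3] + [32] -> [3, 32]
  Merge: [15, 36] + [3, 32] -> [3, 15, 32, 36]
  Split: [13, 33, 10, 43] -> [13, 33] and [10, 43]
    Split: [13, 33] -> [13] and [33]
    Merge: [13] + [33] -> [13, 33]
    Split: [10, 43] -> [10] and [43]
    Merge: [10] + [43] -> [10, 43]
  Merge: [13, 33] + [10, 43] -> [10, 13, 33, 43]
Merge: [3, 15, 32, 36] + [10, 13, 33, 43] -> [3, 10, 13, 15, 32, 33, 36, 43]

Final sorted array: [3, 10, 13, 15, 32, 33, 36, 43]

The merge sort proceeds by recursively splitting the array and merging sorted halves.
After all merges, the sorted array is [3, 10, 13, 15, 32, 33, 36, 43].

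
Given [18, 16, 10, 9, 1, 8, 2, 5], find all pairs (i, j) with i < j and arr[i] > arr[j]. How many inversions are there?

Finding inversions in [18, 16, 10, 9, 1, 8, 2, 5]:

(0, 1): arr[0]=18 > arr[1]=16
(0, 2): arr[0]=18 > arr[2]=10
(0, 3): arr[0]=18 > arr[3]=9
(0, 4): arr[0]=18 > arr[4]=1
(0, 5): arr[0]=18 > arr[5]=8
(0, 6): arr[0]=18 > arr[6]=2
(0, 7): arr[0]=18 > arr[7]=5
(1, 2): arr[1]=16 > arr[2]=10
(1, 3): arr[1]=16 > arr[3]=9
(1, 4): arr[1]=16 > arr[4]=1
(1, 5): arr[1]=16 > arr[5]=8
(1, 6): arr[1]=16 > arr[6]=2
(1, 7): arr[1]=16 > arr[7]=5
(2, 3): arr[2]=10 > arr[3]=9
(2, 4): arr[2]=10 > arr[4]=1
(2, 5): arr[2]=10 > arr[5]=8
(2, 6): arr[2]=10 > arr[6]=2
(2, 7): arr[2]=10 > arr[7]=5
(3, 4): arr[3]=9 > arr[4]=1
(3, 5): arr[3]=9 > arr[5]=8
(3, 6): arr[3]=9 > arr[6]=2
(3, 7): arr[3]=9 > arr[7]=5
(5, 6): arr[5]=8 > arr[6]=2
(5, 7): arr[5]=8 > arr[7]=5

Total inversions: 24

The array has 24 inversion(s): (0,1), (0,2), (0,3), (0,4), (0,5), (0,6), (0,7), (1,2), (1,3), (1,4), (1,5), (1,6), (1,7), (2,3), (2,4), (2,5), (2,6), (2,7), (3,4), (3,5), (3,6), (3,7), (5,6), (5,7). Each pair (i,j) satisfies i < j and arr[i] > arr[j].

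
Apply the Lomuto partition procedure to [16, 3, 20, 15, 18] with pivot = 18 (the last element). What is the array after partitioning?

Lomuto partition with pivot = 18:

Initial array: [16, 3, 20, 15, 18]

arr[0]=16 <= 18: swap with position 0, array becomes [16, 3, 20, 15, 18]
arr[1]=3 <= 18: swap with position 1, array becomes [16, 3, 20, 15, 18]
arr[2]=20 > 18: no swap
arr[3]=15 <= 18: swap with position 2, array becomes [16, 3, 15, 20, 18]

Place pivot at position 3: [16, 3, 15, 18, 20]
Pivot position: 3

After partitioning with pivot 18, the array becomes [16, 3, 15, 18, 20]. The pivot is placed at index 3. All elements to the left of the pivot are <= 18, and all elements to the right are > 18.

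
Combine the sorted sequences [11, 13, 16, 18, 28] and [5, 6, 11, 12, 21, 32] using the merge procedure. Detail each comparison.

Merging process:

Compare 11 vs 5: take 5 from right. Merged: [5]
Compare 11 vs 6: take 6 from right. Merged: [5, 6]
Compare 11 vs 11: take 11 from left. Merged: [5, 6, 11]
Compare 13 vs 11: take 11 from right. Merged: [5, 6, 11, 11]
Compare 13 vs 12: take 12 from right. Merged: [5, 6, 11, 11, 12]
Compare 13 vs 21: take 13 from left. Merged: [5, 6, 11, 11, 12, 13]
Compare 16 vs 21: take 16 from left. Merged: [5, 6, 11, 11, 12, 13, 16]
Compare 18 vs 21: take 18 from left. Merged: [5, 6, 11, 11, 12, 13, 16, 18]
Compare 28 vs 21: take 21 from right. Merged: [5, 6, 11, 11, 12, 13, 16, 18, 21]
Compare 28 vs 32: take 28 from left. Merged: [5, 6, 11, 11, 12, 13, 16, 18, 21, 28]
Append remaining from right: [32]. Merged: [5, 6, 11, 11, 12, 13, 16, 18, 21, 28, 32]

Final merged array: [5, 6, 11, 11, 12, 13, 16, 18, 21, 28, 32]
Total comparisons: 10

The merged array is [5, 6, 11, 11, 12, 13, 16, 18, 21, 28, 32], requiring 10 comparisons. The merge step runs in O(n) time where n is the total number of elements.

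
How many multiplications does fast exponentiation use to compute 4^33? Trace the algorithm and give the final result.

Computing 4^33 by squaring (build up from 4^1; each line after the first costs one multiplication):

4^1 = 4
4^2 = (4^1)^2 = 4^2 = 16
4^4 = (4^2)^2 = 16^2 = 256
4^8 = (4^4)^2 = 256^2 = 65536
4^16 = (4^8)^2 = 65536^2 = 4294967296
4^32 = (4^16)^2 = 4294967296^2 = 18446744073709551616
4^33 = 4 * 4^32 = 4 * 18446744073709551616 = 73786976294838206464

Result: 73786976294838206464
Multiplications needed: 6 (6 lines after 4^1)

4^33 = 73786976294838206464. Using exponentiation by squaring, this requires 6 multiplications. The key idea: if the exponent is even, square the half-power; if odd, multiply by the base once.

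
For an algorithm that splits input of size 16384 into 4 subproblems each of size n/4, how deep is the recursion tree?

For divide and conquer with division factor 4:

Problem sizes at each level:
Level 0: 16384
Level 1: 4096
Level 2: 1024
Level 3: 256
Level 4: 64
Level 5: 16
Level 6: 4
Level 7: 1

The root is level 0 and the size-1 base case is level 7 (the tree spans levels 0 through 7, i.e. 8 levels counting the root), so the depth is the number of divisions: log_4(16384) = 7

The recursion tree depth is log_4(16384) = 7. At each level, the problem size is divided by 4, so it takes 7 divisions to reduce to a base case of size 1. The algorithm makes 4 recursive calls at each level.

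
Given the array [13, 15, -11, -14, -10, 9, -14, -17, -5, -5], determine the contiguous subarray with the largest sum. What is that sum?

Using Kadane's algorithm on [13, 15, -11, -14, -10, 9, -14, -17, -5, -5]:

Scanning through the array:
Position 1 (value 15): max_ending_here = 28, max_so_far = 28
Position 2 (value -11): max_ending_here = 17, max_so_far = 28
Position 3 (value -14): max_ending_here = 3, max_so_far = 28
Position 4 (value -10): max_ending_here = -7, max_so_far = 28
Position 5 (value 9): max_ending_here = 9, max_so_far = 28
Position 6 (value -14): max_ending_here = -5, max_so_far = 28
Position 7 (value -17): max_ending_here = -17, max_so_far = 28
Position 8 (value -5): max_ending_here = -5, max_so_far = 28
Position 9 (value -5): max_ending_here = -5, max_so_far = 28

Maximum subarray: [13, 15]
Maximum sum: 28

The maximum subarray is [13, 15] with sum 28. This subarray runs from index 0 to index 1.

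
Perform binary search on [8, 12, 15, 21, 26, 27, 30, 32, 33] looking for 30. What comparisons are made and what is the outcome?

Binary search for 30 in [8, 12, 15, 21, 26, 27, 30, 32, 33]:

lo=0, hi=8, mid=4, arr[mid]=26 -> 26 < 30, search right half
lo=5, hi=8, mid=6, arr[mid]=30 -> Found target at index 6!

Binary search finds 30 at index 6 after 2 comparisons. The search repeatedly halves the search space by comparing with the middle element.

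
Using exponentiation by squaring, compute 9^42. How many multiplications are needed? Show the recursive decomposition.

Computing 9^42 by squaring (build up from 9^1; each line after the first costs one multiplication):

9^1 = 9
9^2 = (9^1)^2 = 9^2 = 81
9^4 = (9^2)^2 = 81^2 = 6561
9^5 = 9 * 9^4 = 9 * 6561 = 59049
9^10 = (9^5)^2 = 59049^2 = 3486784401
9^20 = (9^10)^2 = 3486784401^2 = 12157665459056928801
9^21 = 9 * 9^20 = 9 * 12157665459056928801 = 109418989131512359209
9^42 = (9^21)^2 = 109418989131512359209^2 = 11972515182562019788602740026717047105681

Result: 11972515182562019788602740026717047105681
Multiplications needed: 7 (7 lines after 9^1)

9^42 = 11972515182562019788602740026717047105681. Using exponentiation by squaring, this requires 7 multiplications. The key idea: if the exponent is even, square the half-power; if odd, multiply by the base once.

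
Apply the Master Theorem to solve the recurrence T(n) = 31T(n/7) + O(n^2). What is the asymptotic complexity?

Master Theorem for T(n) = 31T(n/7) + O(n^2):

a = 31, b = 7, c = 2
log_b(a) = log_7(31) = 1.7647

Case 3: c = 2 > log_7(31) = 1.7647
T(n) = O(n^2) = O(n^2)

For T(n) = 31T(n/7) + O(n^2): log_7(31) = 1.7647. This is Case 3 of the Master Theorem (c > log_b(a), work dominated by root), giving O(n^2).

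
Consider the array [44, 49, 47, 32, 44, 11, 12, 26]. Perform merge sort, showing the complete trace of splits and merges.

Merge sort trace:

Split: [44, 49, 47, 32, 44, 11, 12, 26] -> [44, 49, 47, 32] and [44, 11, 12, 26]
  Split: [44, 49, 47, 32] -> [44, 49] and [47, 32]
    Split: [44, 49] -> [44] and [49]
    Merge: [44] + [49] -> [44, 49]
    Split: [47, 32] -> [47] and [32]
    Merge: [47] + [32] -> [32, 47]
  Merge: [44, 49] + [32, 47] -> [32, 44, 47, 49]
  Split: [44, 11, 12, 26] -> [44, 11] and [12, 26]
    Split: [44, 11] -> [44] and [11]
    Merge: [44] + [11] -> [11, 44]
    Split: [12, 26] -> [12] and [26]
    Merge: [12] + [26] -> [12, 26]
  Merge: [11, 44] + [12, 26] -> [11, 12, 26, 44]
Merge: [32, 44, 47, 49] + [11, 12, 26, 44] -> [11, 12, 26, 32, 44, 44, 47, 49]

Final sorted array: [11, 12, 26, 32, 44, 44, 47, 49]

The merge sort proceeds by recursively splitting the array and merging sorted halves.
After all merges, the sorted array is [11, 12, 26, 32, 44, 44, 47, 49].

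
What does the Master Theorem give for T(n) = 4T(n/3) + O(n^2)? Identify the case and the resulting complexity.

Master Theorem for T(n) = 4T(n/3) + O(n^2):

a = 4, b = 3, c = 2
log_b(a) = log_3(4) = 1.2619

Case 3: c = 2 > log_3(4) = 1.2619
T(n) = O(n^2) = O(n^2)

For T(n) = 4T(n/3) + O(n^2): log_3(4) = 1.2619. This is Case 3 of the Master Theorem (c > log_b(a), work dominated by root), giving O(n^2).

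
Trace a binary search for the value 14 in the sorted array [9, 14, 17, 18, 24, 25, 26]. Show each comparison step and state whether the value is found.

Binary search for 14 in [9, 14, 17, 18, 24, 25, 26]:

lo=0, hi=6, mid=3, arr[mid]=18 -> 18 > 14, search left half
lo=0, hi=2, mid=1, arr[mid]=14 -> Found target at index 1!

Binary search finds 14 at index 1 after 2 comparisons. The search repeatedly halves the search space by comparing with the middle element.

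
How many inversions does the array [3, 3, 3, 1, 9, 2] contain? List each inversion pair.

Finding inversions in [3, 3, 3, 1, 9, 2]:

(0, 3): arr[0]=3 > arr[3]=1
(0, 5): arr[0]=3 > arr[5]=2
(1, 3): arr[1]=3 > arr[3]=1
(1, 5): arr[1]=3 > arr[5]=2
(2, 3): arr[2]=3 > arr[3]=1
(2, 5): arr[2]=3 > arr[5]=2
(4, 5): arr[4]=9 > arr[5]=2

Total inversions: 7

The array has 7 inversion(s): (0,3), (0,5), (1,3), (1,5), (2,3), (2,5), (4,5). Each pair (i,j) satisfies i < j and arr[i] > arr[j].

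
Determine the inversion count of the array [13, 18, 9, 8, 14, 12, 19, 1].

Finding inversions in [13, 18, 9, 8, 14, 12, 19, 1]:

(0, 2): arr[0]=13 > arr[2]=9
(0, 3): arr[0]=13 > arr[3]=8
(0, 5): arr[0]=13 > arr[5]=12
(0, 7): arr[0]=13 > arr[7]=1
(1, 2): arr[1]=18 > arr[2]=9
(1, 3): arr[1]=18 > arr[3]=8
(1, 4): arr[1]=18 > arr[4]=14
(1, 5): arr[1]=18 > arr[5]=12
(1, 7): arr[1]=18 > arr[7]=1
(2, 3): arr[2]=9 > arr[3]=8
(2, 7): arr[2]=9 > arr[7]=1
(3, 7): arr[3]=8 > arr[7]=1
(4, 5): arr[4]=14 > arr[5]=12
(4, 7): arr[4]=14 > arr[7]=1
(5, 7): arr[5]=12 > arr[7]=1
(6, 7): arr[6]=19 > arr[7]=1

Total inversions: 16

The array has 16 inversion(s): (0,2), (0,3), (0,5), (0,7), (1,2), (1,3), (1,4), (1,5), (1,7), (2,3), (2,7), (3,7), (4,5), (4,7), (5,7), (6,7). Each pair (i,j) satisfies i < j and arr[i] > arr[j].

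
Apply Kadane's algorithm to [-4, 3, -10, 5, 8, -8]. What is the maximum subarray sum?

Using Kadane's algorithm on [-4, 3, -10, 5, 8, -8]:

Scanning through the array:
Position 1 (value 3): max_ending_here = 3, max_so_far = 3
Position 2 (value -10): max_ending_here = -7, max_so_far = 3
Position 3 (value 5): max_ending_here = 5, max_so_far = 5
Position 4 (value 8): max_ending_here = 13, max_so_far = 13
Position 5 (value -8): max_ending_here = 5, max_so_far = 13

Maximum subarray: [5, 8]
Maximum sum: 13

The maximum subarray is [5, 8] with sum 13. This subarray runs from index 3 to index 4.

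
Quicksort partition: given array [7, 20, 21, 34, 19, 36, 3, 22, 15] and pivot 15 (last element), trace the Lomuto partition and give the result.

Lomuto partition with pivot = 15:

Initial array: [7, 20, 21, 34, 19, 36, 3, 22, 15]

arr[0]=7 <= 15: swap with position 0, array becomes [7, 20, 21, 34, 19, 36, 3, 22, 15]
arr[1]=20 > 15: no swap
arr[2]=21 > 15: no swap
arr[3]=34 > 15: no swap
arr[4]=19 > 15: no swap
arr[5]=36 > 15: no swap
arr[6]=3 <= 15: swap with position 1, array becomes [7, 3, 21, 34, 19, 36, 20, 22, 15]
arr[7]=22 > 15: no swap

Place pivot at position 2: [7, 3, 15, 34, 19, 36, 20, 22, 21]
Pivot position: 2

After partitioning with pivot 15, the array becomes [7, 3, 15, 34, 19, 36, 20, 22, 21]. The pivot is placed at index 2. All elements to the left of the pivot are <= 15, and all elements to the right are > 15.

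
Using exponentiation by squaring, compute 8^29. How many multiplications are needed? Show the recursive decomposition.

Computing 8^29 by squaring (build up from 8^1; each line after the first costs one multiplication):

8^1 = 8
8^2 = (8^1)^2 = 8^2 = 64
8^3 = 8 * 8^2 = 8 * 64 = 512
8^6 = (8^3)^2 = 512^2 = 262144
8^7 = 8 * 8^6 = 8 * 262144 = 2097152
8^14 = (8^7)^2 = 2097152^2 = 4398046511104
8^28 = (8^14)^2 = 4398046511104^2 = 19342813113834066795298816
8^29 = 8 * 8^28 = 8 * 19342813113834066795298816 = 154742504910672534362390528

Result: 154742504910672534362390528
Multiplications needed: 7 (7 lines after 8^1)

8^29 = 154742504910672534362390528. Using exponentiation by squaring, this requires 7 multiplications. The key idea: if the exponent is even, square the half-power; if odd, multiply by the base once.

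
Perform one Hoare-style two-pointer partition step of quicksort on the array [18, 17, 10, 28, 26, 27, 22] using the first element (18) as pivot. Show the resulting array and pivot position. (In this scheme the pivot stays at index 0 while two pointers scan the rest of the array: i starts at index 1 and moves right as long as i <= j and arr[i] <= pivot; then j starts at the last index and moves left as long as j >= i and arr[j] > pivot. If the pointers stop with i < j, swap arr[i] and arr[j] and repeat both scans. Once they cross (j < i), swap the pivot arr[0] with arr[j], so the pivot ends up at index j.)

Hoare-style two-pointer partition with pivot = 18:

Initial array: [18, 17, 10, 28, 26, 27, 22]

Pointers start at i = 1, j = 6.
i ends at 3, j ends at 2: the pointers have crossed (j < i), so scanning stops.

Swap pivot arr[0] with arr[2] to place pivot at position 2: [10, 17, 18, 28, 26, 27, 22]
Pivot position: 2

After partitioning with pivot 18, the array becomes [10, 17, 18, 28, 26, 27, 22]. The pivot is placed at index 2. All elements to the left of the pivot are <= 18, and all elements to the right are > 18.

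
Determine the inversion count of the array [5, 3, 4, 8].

Finding inversions in [5, 3, 4, 8]:

(0, 1): arr[0]=5 > arr[1]=3
(0, 2): arr[0]=5 > arr[2]=4

Total inversions: 2

The array has 2 inversion(s): (0,1), (0,2). Each pair (i,j) satisfies i < j and arr[i] > arr[j].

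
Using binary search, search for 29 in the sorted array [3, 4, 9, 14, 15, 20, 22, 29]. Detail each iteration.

Binary search for 29 in [3, 4, 9, 14, 15, 20, 22, 29]:

lo=0, hi=7, mid=3, arr[mid]=14 -> 14 < 29, search right half
lo=4, hi=7, mid=5, arr[mid]=20 -> 20 < 29, search right half
lo=6, hi=7, mid=6, arr[mid]=22 -> 22 < 29, search right half
lo=7, hi=7, mid=7, arr[mid]=29 -> Found target at index 7!

Binary search finds 29 at index 7 after 4 comparisons. The search repeatedly halves the search space by comparing with the middle element.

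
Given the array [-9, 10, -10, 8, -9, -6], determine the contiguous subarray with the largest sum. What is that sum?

Using Kadane's algorithm on [-9, 10, -10, 8, -9, -6]:

Scanning through the array:
Position 1 (value 10): max_ending_here = 10, max_so_far = 10
Position 2 (value -10): max_ending_here = 0, max_so_far = 10
Position 3 (value 8): max_ending_here = 8, max_so_far = 10
Position 4 (value -9): max_ending_here = -1, max_so_far = 10
Position 5 (value -6): max_ending_here = -6, max_so_far = 10

Maximum subarray: [10]
Maximum sum: 10

The maximum subarray is [10] with sum 10. This subarray runs from index 1 to index 1.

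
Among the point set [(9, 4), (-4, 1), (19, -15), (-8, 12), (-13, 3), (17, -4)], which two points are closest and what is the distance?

Computing all pairwise distances among 6 points:

d((9, 4), (-4, 1)) = 13.3417
d((9, 4), (19, -15)) = 21.4709
d((9, 4), (-8, 12)) = 18.7883
d((9, 4), (-13, 3)) = 22.0227
d((9, 4), (17, -4)) = 11.3137
d((-4, 1), (19, -15)) = 28.0179
d((-4, 1), (-8, 12)) = 11.7047
d((-4, 1), (-13, 3)) = 9.2195 <-- minimum
d((-4, 1), (17, -4)) = 21.587
d((19, -15), (-8, 12)) = 38.1838
d((19, -15), (-13, 3)) = 36.7151
d((19, -15), (17, -4)) = 11.1803
d((-8, 12), (-13, 3)) = 10.2956
d((-8, 12), (17, -4)) = 29.6816
d((-13, 3), (17, -4)) = 30.8058

Closest pair: (-4, 1) and (-13, 3) with distance 9.2195

The closest pair is (-4, 1) and (-13, 3) with Euclidean distance 9.2195. For 6 points, brute-force pairwise comparison is shown above. For large n, the divide-and-conquer algorithm (sort by x, recurse on halves, check the dividing strip) achieves O(n log n).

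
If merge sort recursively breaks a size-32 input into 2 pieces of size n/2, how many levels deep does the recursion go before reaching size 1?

For divide and conquer with division factor 2:

Problem sizes at each level:
Level 0: 32
Level 1: 16
Level 2: 8
Level 3: 4
Level 4: 2
Level 5: 1

The root is level 0 and the size-1 base case is level 5 (the tree spans levels 0 through 5, i.e. 6 levels counting the root), so the depth is the number of divisions: log_2(32) = 5

The recursion tree depth is log_2(32) = 5. At each level, the problem size is divided by 2, so it takes 5 divisions to reduce to a base case of size 1. The algorithm makes 2 recursive calls at each level.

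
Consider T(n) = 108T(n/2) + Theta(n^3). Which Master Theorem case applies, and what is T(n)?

Master Theorem for T(n) = 108T(n/2) + O(n^3):

a = 108, b = 2, c = 3
log_b(a) = log_2(108) = 6.7549

Case 1: c = 3 < log_2(108) = 6.7549
T(n) = O(n^(log_2 108))

For T(n) = 108T(n/2) + O(n^3): log_2(108) = 6.7549. This is Case 1 of the Master Theorem (c < log_b(a), work dominated by leaves), giving O(n^(log_2 108)).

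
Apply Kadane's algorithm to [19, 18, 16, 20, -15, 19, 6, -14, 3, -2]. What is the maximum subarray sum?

Using Kadane's algorithm on [19, 18, 16, 20, -15, 19, 6, -14, 3, -2]:

Scanning through the array:
Position 1 (value 18): max_ending_here = 37, max_so_far = 37
Position 2 (value 16): max_ending_here = 53, max_so_far = 53
Position 3 (value 20): max_ending_here = 73, max_so_far = 73
Position 4 (value -15): max_ending_here = 58, max_so_far = 73
Position 5 (value 19): max_ending_here = 77, max_so_far = 77
Position 6 (value 6): max_ending_here = 83, max_so_far = 83
Position 7 (value -14): max_ending_here = 69, max_so_far = 83
Position 8 (value 3): max_ending_here = 72, max_so_far = 83
Position 9 (value -2): max_ending_here = 70, max_so_far = 83

Maximum subarray: [19, 18, 16, 20, -15, 19, 6]
Maximum sum: 83

The maximum subarray is [19, 18, 16, 20, -15, 19, 6] with sum 83. This subarray runs from index 0 to index 6.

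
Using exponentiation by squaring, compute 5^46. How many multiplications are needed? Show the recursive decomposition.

Computing 5^46 by squaring (build up from 5^1; each line after the first costs one multiplication):

5^1 = 5
5^2 = (5^1)^2 = 5^2 = 25
5^4 = (5^2)^2 = 25^2 = 625
5^5 = 5 * 5^4 = 5 * 625 = 3125
5^10 = (5^5)^2 = 3125^2 = 9765625
5^11 = 5 * 5^10 = 5 * 9765625 = 48828125
5^22 = (5^11)^2 = 48828125^2 = 2384185791015625
5^23 = 5 * 5^22 = 5 * 2384185791015625 = 11920928955078125
5^46 = (5^23)^2 = 11920928955078125^2 = 142108547152020037174224853515625

Result: 142108547152020037174224853515625
Multiplications needed: 8 (8 lines after 5^1)

5^46 = 142108547152020037174224853515625. Using exponentiation by squaring, this requires 8 multiplications. The key idea: if the exponent is even, square the half-power; if odd, multiply by the base once.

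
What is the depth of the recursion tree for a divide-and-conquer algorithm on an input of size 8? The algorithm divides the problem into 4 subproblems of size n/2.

For divide and conquer with division factor 2:

Problem sizes at each level:
Level 0: 8
Level 1: 4
Level 2: 2
Level 3: 1

The root is level 0 and the size-1 base case is level 3 (the tree spans levels 0 through 3, i.e. 4 levels counting the root), so the depth is the number of divisions: log_2(8) = 3

The recursion tree depth is log_2(8) = 3. At each level, the problem size is divided by 2, so it takes 3 divisions to reduce to a base case of size 1. The algorithm makes 4 recursive calls at each level.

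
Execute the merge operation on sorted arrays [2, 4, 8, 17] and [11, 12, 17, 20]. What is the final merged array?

Merging process:

Compare 2 vs 11: take 2 from left. Merged: [2]
Compare 4 vs 11: take 4 from left. Merged: [2, 4]
Compare 8 vs 11: take 8 from left. Merged: [2, 4, 8]
Compare 17 vs 11: take 11 from right. Merged: [2, 4, 8, 11]
Compare 17 vs 12: take 12 from right. Merged: [2, 4, 8, 11, 12]
Compare 17 vs 17: take 17 from left. Merged: [2, 4, 8, 11, 12, 17]
Append remaining from right: [17, 20]. Merged: [2, 4, 8, 11, 12, 17, 17, 20]

Final merged array: [2, 4, 8, 11, 12, 17, 17, 20]
Total comparisons: 6

The merged array is [2, 4, 8, 11, 12, 17, 17, 20], requiring 6 comparisons. The merge step runs in O(n) time where n is the total number of elements.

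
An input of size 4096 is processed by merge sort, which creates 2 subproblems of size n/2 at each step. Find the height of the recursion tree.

For divide and conquer with division factor 2:

Problem sizes at each level:
Level 0: 4096
Level 1: 2048
Level 2: 1024
Level 3: 512
Level 4: 256
Level 5: 128
Level 6: 64
Level 7: 32
Level 8: 16
Level 9: 8
Level 10: 4
Level 11: 2
Level 12: 1

The root is level 0 and the size-1 base case is level 12 (the tree spans levels 0 through 12, i.e. 13 levels counting the root), so the depth is the number of divisions: log_2(4096) = 12

The recursion tree depth is log_2(4096) = 12. At each level, the problem size is divided by 2, so it takes 12 divisions to reduce to a base case of size 1. The algorithm makes 2 recursive calls at each level.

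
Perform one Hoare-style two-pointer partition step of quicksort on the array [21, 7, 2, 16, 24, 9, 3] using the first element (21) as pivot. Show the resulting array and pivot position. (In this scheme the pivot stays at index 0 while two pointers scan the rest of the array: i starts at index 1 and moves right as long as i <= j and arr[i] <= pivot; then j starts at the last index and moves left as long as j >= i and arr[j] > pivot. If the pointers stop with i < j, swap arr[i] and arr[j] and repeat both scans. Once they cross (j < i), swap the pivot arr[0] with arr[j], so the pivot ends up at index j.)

Hoare-style two-pointer partition with pivot = 21:

Initial array: [21, 7, 2, 16, 24, 9, 3]

Pointers start at i = 1, j = 6.
i stops at index 4 (arr[4]=24 > 21), j stops at index 6 (arr[6]=3 <= 21): swap arr[4] and arr[6], array becomes [21, 7, 2, 16, 3, 9, 24]
i ends at 6, j ends at 5: the pointers have crossed (j < i), so scanning stops.

Swap pivot arr[0] with arr[5] to place pivot at position 5: [9, 7, 2, 16, 3, 21, 24]
Pivot position: 5

After partitioning with pivot 21, the array becomes [9, 7, 2, 16, 3, 21, 24]. The pivot is placed at index 5. All elements to the left of the pivot are <= 21, and all elements to the right are > 21.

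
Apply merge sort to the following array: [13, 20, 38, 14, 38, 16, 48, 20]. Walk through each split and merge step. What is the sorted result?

Merge sort trace:

Split: [13, 20, 38, 14, 38, 16, 48, 20] -> [13, 20, 38, 14] and [38, 16, 48, 20]
  Split: [13, 20, 38, 14] -> [13, 20] and [38, 14]
    Split: [13, 20] -> [13] and [20]
    Merge: [13] + [20] -> [13, 20]
    Split: [38, 14] -> [38] and [14]
    Merge: [38] + [14] -> [14, 38]
  Merge: [13, 20] + [14, 38] -> [13, 14, 20, 38]
  Split: [38, 16, 48, 20] -> [38, 16] and [48, 20]
    Split: [38, 16] -> [38] and [16]
    Merge: [38] + [16] -> [16, 38]
    Split: [48, 20] -> [48] and [20]
    Merge: [48] + [20] -> [20, 48]
  Merge: [16, 38] + [20, 48] -> [16, 20, 38, 48]
Merge: [13, 14, 20, 38] + [16, 20, 38, 48] -> [13, 14, 16, 20, 20, 38, 38, 48]

Final sorted array: [13, 14, 16, 20, 20, 38, 38, 48]

The merge sort proceeds by recursively splitting the array and merging sorted halves.
After all merges, the sorted array is [13, 14, 16, 20, 20, 38, 38, 48].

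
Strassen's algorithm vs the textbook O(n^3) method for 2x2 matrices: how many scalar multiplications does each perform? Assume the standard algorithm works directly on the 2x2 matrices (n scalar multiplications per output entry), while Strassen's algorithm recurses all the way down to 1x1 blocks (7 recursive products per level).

Matrix multiplication for 2x2 matrices:

Standard algorithm: 2^3 = 8 multiplications
Strassen's algorithm: 7^(log2(2)) = 7^1 = 7 multiplications
Savings: 8 - 7 = 1 multiplications

Standard: 8 multiplications (2^3). Strassen: 7 multiplications (7^1). Strassen reduces 8 recursive multiplications to 7 at each level.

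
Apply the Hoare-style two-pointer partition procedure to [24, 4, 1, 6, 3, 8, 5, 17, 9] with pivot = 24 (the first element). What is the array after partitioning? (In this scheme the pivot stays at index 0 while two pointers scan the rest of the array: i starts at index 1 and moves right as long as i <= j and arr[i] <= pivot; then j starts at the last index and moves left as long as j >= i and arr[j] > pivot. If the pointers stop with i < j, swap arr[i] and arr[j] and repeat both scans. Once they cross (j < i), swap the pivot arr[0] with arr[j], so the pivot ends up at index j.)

Hoare-style two-pointer partition with pivot = 24:

Initial array: [24, 4, 1, 6, 3, 8, 5, 17, 9]

Pointers start at i = 1, j = 8.
i ends at 9, j ends at 8: the pointers have crossed (j < i), so scanning stops.

Swap pivot arr[0] with arr[8] to place pivot at position 8: [9, 4, 1, 6, 3, 8, 5, 17, 24]
Pivot position: 8

After partitioning with pivot 24, the array becomes [9, 4, 1, 6, 3, 8, 5, 17, 24]. The pivot is placed at index 8. All elements to the left of the pivot are <= 24, and all elements to the right are > 24.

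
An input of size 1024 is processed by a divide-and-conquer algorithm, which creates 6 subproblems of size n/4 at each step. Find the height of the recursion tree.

For divide and conquer with division factor 4:

Problem sizes at each level:
Level 0: 1024
Level 1: 256
Level 2: 64
Level 3: 16
Level 4: 4
Level 5: 1

The root is level 0 and the size-1 base case is level 5 (the tree spans levels 0 through 5, i.e. 6 levels counting the root), so the depth is the number of divisions: log_4(1024) = 5

The recursion tree depth is log_4(1024) = 5. At each level, the problem size is divided by 4, so it takes 5 divisions to reduce to a base case of size 1. The algorithm makes 6 recursive calls at each level.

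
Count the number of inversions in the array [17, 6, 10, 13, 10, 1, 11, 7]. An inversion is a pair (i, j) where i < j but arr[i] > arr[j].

Finding inversions in [17, 6, 10, 13, 10, 1, 11, 7]:

(0, 1): arr[0]=17 > arr[1]=6
(0, 2): arr[0]=17 > arr[2]=10
(0, 3): arr[0]=17 > arr[3]=13
(0, 4): arr[0]=17 > arr[4]=10
(0, 5): arr[0]=17 > arr[5]=1
(0, 6): arr[0]=17 > arr[6]=11
(0, 7): arr[0]=17 > arr[7]=7
(1, 5): arr[1]=6 > arr[5]=1
(2, 5): arr[2]=10 > arr[5]=1
(2, 7): arr[2]=10 > arr[7]=7
(3, 4): arr[3]=13 > arr[4]=10
(3, 5): arr[3]=13 > arr[5]=1
(3, 6): arr[3]=13 > arr[6]=11
(3, 7): arr[3]=13 > arr[7]=7
(4, 5): arr[4]=10 > arr[5]=1
(4, 7): arr[4]=10 > arr[7]=7
(6, 7): arr[6]=11 > arr[7]=7

Total inversions: 17

The array has 17 inversion(s): (0,1), (0,2), (0,3), (0,4), (0,5), (0,6), (0,7), (1,5), (2,5), (2,7), (3,4), (3,5), (3,6), (3,7), (4,5), (4,7), (6,7). Each pair (i,j) satisfies i < j and arr[i] > arr[j].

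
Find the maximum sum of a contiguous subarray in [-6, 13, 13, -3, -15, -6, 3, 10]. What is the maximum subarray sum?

Using Kadane's algorithm on [-6, 13, 13, -3, -15, -6, 3, 10]:

Scanning through the array:
Position 1 (value 13): max_ending_here = 13, max_so_far = 13
Position 2 (value 13): max_ending_here = 26, max_so_far = 26
Position 3 (value -3): max_ending_here = 23, max_so_far = 26
Position 4 (value -15): max_ending_here = 8, max_so_far = 26
Position 5 (value -6): max_ending_here = 2, max_so_far = 26
Position 6 (value 3): max_ending_here = 5, max_so_far = 26
Position 7 (value 10): max_ending_here = 15, max_so_far = 26

Maximum subarray: [13, 13]
Maximum sum: 26

The maximum subarray is [13, 13] with sum 26. This subarray runs from index 1 to index 2.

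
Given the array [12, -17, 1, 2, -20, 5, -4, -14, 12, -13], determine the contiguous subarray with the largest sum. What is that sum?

Using Kadane's algorithm on [12, -17, 1, 2, -20, 5, -4, -14, 12, -13]:

Scanning through the array:
Position 1 (value -17): max_ending_here = -5, max_so_far = 12
Position 2 (value 1): max_ending_here = 1, max_so_far = 12
Position 3 (value 2): max_ending_here = 3, max_so_far = 12
Position 4 (value -20): max_ending_here = -17, max_so_far = 12
Position 5 (value 5): max_ending_here = 5, max_so_far = 12
Position 6 (value -4): max_ending_here = 1, max_so_far = 12
Position 7 (value -14): max_ending_here = -13, max_so_far = 12
Position 8 (value 12): max_ending_here = 12, max_so_far = 12
Position 9 (value -13): max_ending_here = -1, max_so_far = 12

Maximum subarray: [12]
Maximum sum: 12

The maximum subarray is [12] with sum 12. This subarray runs from index 0 to index 0.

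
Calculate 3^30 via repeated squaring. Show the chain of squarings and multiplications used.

Computing 3^30 by squaring (build up from 3^1; each line after the first costs one multiplication):

3^1 = 3
3^2 = (3^1)^2 = 3^2 = 9
3^3 = 3 * 3^2 = 3 * 9 = 27
3^6 = (3^3)^2 = 27^2 = 729
3^7 = 3 * 3^6 = 3 * 729 = 2187
3^14 = (3^7)^2 = 2187^2 = 4782969
3^15 = 3 * 3^14 = 3 * 4782969 = 14348907
3^30 = (3^15)^2 = 14348907^2 = 205891132094649

Result: 205891132094649
Multiplications needed: 7 (7 lines after 3^1)

3^30 = 205891132094649. Using exponentiation by squaring, this requires 7 multiplications. The key idea: if the exponent is even, square the half-power; if odd, multiply by the base once.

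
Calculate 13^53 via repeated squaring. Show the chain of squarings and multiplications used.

Computing 13^53 by squaring (build up from 13^1; each line after the first costs one multiplication):

13^1 = 13
13^2 = (13^1)^2 = 13^2 = 169
13^3 = 13 * 13^2 = 13 * 169 = 2197
13^6 = (13^3)^2 = 2197^2 = 4826809
13^12 = (13^6)^2 = 4826809^2 = 23298085122481
13^13 = 13 * 13^12 = 13 * 23298085122481 = 302875106592253
13^26 = (13^13)^2 = 302875106592253^2 = 91733330193268616658399616009
13^52 = (13^26)^2 = 91733330193268616658399616009^2 = 8415003868347247618489696679505181495471801448798649088081
13^53 = 13 * 13^52 = 13 * 8415003868347247618489696679505181495471801448798649088081 = 109395050288514219040366056833567359441133418834382438145053

Result: 109395050288514219040366056833567359441133418834382438145053
Multiplications needed: 8 (8 lines after 13^1)

13^53 = 109395050288514219040366056833567359441133418834382438145053. Using exponentiation by squaring, this requires 8 multiplications. The key idea: if the exponent is even, square the half-power; if odd, multiply by the base once.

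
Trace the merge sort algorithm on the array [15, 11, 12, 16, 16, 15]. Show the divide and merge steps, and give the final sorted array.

Merge sort trace:

Split: [15, 11, 12, 16, 16, 15] -> [15, 11, 12] and [16, 16, 15]
  Split: [15, 11, 12] -> [15] and [11, 12]
    Split: [11, 12] -> [11] and [12]
    Merge: [11] + [12] -> [11, 12]
  Merge: [15] + [11, 12] -> [11, 12, 15]
  Split: [16, 16, 15] -> [16] and [16, 15]
    Split: [16, 15] -> [16] and [15]
    Merge: [16] + [15] -> [15, 16]
  Merge: [16] + [15, 16] -> [15, 16, 16]
Merge: [11, 12, 15] + [15, 16, 16] -> [11, 12, 15, 15, 16, 16]

Final sorted array: [11, 12, 15, 15, 16, 16]

The merge sort proceeds by recursively splitting the array and merging sorted halves.
After all merges, the sorted array is [11, 12, 15, 15, 16, 16].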